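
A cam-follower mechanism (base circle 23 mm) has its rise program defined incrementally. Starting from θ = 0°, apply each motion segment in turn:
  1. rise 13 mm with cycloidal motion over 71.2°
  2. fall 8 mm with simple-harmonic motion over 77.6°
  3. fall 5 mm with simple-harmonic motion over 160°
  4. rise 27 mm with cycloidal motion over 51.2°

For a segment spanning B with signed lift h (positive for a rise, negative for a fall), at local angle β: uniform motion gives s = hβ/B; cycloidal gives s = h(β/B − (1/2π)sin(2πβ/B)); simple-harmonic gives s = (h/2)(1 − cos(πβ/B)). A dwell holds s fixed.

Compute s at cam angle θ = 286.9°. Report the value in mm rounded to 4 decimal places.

seg 1 [0°–71.2°] cycloidal, h=13: full span → s += 13 → s = 13.0000
seg 2 [71.2°–148.8°] simple-harmonic, h=-8: full span → s += -8 → s = 5.0000
seg 3 [148.8°–308.8°] simple-harmonic, h=-5: θ=286.9° here. β=138.1, B=160. -5/2·(1 − cos(π·0.8631)) = -4.7724 → s = 0.2276

0.2276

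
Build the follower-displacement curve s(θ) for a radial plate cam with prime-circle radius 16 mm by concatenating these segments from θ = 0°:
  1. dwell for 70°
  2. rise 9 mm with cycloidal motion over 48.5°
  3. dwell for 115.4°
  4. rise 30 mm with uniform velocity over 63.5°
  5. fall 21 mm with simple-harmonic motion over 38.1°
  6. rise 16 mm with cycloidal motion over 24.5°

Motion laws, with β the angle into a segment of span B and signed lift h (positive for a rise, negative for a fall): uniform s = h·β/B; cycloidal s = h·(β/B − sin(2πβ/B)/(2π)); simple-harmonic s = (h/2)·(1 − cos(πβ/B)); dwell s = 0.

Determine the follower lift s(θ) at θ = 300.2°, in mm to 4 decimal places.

seg 1 [0°–70°] dwell: s stays 0.0000
seg 2 [70°–118.5°] cycloidal, h=9: full span → s += 9 → s = 9.0000
seg 3 [118.5°–233.9°] dwell: s stays 9.0000
seg 4 [233.9°–297.4°] uniform, h=30: full span → s += 30 → s = 39.0000
seg 5 [297.4°–335.5°] simple-harmonic, h=-21: θ=300.2° here. β=2.8, B=38.1. -21/2·(1 − cos(π·0.0735)) = -0.2786 → s = 38.7214

38.7214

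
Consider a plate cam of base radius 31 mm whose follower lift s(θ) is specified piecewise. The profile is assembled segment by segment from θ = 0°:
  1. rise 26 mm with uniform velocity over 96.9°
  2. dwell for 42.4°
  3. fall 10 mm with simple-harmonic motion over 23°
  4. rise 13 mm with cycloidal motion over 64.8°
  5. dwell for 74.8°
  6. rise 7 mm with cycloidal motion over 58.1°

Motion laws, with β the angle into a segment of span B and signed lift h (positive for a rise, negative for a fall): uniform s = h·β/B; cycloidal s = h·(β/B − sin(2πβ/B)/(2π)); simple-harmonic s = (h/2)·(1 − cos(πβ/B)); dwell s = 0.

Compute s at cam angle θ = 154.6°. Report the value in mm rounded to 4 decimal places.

seg 1 [0°–96.9°] uniform, h=26: full span → s += 26 → s = 26.0000
seg 2 [96.9°–139.3°] dwell: s stays 26.0000
seg 3 [139.3°–162.3°] simple-harmonic, h=-10: θ=154.6° here. β=15.3, B=23. -10/2·(1 − cos(π·0.6652)) = -7.4803 → s = 18.5197

18.5197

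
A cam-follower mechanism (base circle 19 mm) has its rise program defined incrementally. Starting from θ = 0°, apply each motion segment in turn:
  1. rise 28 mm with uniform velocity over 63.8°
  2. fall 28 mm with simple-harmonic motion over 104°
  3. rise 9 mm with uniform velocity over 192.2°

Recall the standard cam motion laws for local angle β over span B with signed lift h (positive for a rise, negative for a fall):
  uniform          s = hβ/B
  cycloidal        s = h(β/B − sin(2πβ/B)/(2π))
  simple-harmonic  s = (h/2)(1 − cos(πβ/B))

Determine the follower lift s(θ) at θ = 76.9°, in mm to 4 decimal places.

seg 1 [0°–63.8°] uniform, h=28: full span → s += 28 → s = 28.0000
seg 2 [63.8°–167.8°] simple-harmonic, h=-28: θ=76.9° here. β=13.1, B=104. -28/2·(1 − cos(π·0.1260)) = -1.0819 → s = 26.9181

26.9181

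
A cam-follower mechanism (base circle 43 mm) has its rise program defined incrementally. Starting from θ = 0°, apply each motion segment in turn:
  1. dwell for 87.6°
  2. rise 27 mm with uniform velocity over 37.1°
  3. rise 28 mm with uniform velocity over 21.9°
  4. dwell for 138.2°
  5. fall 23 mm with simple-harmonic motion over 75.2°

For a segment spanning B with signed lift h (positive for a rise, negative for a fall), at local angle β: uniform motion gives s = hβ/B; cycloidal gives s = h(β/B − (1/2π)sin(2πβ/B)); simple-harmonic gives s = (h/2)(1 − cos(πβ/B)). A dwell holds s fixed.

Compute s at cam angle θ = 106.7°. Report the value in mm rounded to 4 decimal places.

seg 1 [0°–87.6°] dwell: s stays 0.0000
seg 2 [87.6°–124.7°] uniform, h=27: θ=106.7° here. β=19.1, B=37.1. 27·19.1/37.1 = 13.9003 → s = 13.9003

13.9003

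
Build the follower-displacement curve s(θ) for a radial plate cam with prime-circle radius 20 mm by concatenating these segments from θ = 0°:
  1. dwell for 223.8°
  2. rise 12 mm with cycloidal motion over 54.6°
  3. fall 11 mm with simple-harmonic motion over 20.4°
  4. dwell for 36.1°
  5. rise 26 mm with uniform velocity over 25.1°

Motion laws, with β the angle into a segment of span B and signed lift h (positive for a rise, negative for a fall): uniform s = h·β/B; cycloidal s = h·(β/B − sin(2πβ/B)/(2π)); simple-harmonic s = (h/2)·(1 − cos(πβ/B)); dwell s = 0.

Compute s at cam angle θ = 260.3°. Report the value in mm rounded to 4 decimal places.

seg 1 [0°–223.8°] dwell: s stays 0.0000
seg 2 [223.8°–278.4°] cycloidal, h=12: θ=260.3° here. β=36.5, B=54.6. 12·(0.6685 − sin(2π·0.6685)/(2π)) = 9.6868 → s = 9.6868

9.6868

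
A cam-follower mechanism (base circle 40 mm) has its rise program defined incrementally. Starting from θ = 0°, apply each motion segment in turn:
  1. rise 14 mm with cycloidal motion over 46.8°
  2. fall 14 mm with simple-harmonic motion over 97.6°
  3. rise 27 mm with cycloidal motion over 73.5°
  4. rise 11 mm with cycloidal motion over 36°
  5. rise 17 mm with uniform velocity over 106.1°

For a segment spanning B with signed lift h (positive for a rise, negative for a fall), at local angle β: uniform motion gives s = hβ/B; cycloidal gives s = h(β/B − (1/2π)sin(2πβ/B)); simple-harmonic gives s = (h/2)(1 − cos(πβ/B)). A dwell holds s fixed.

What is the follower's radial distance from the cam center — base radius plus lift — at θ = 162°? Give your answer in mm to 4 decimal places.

seg 1 [0°–46.8°] cycloidal, h=14: full span → s += 14 → s = 14.0000
seg 2 [46.8°–144.4°] simple-harmonic, h=-14: full span → s += -14 → s = 0.0000
seg 3 [144.4°–217.9°] cycloidal, h=27: θ=162° here. β=17.6, B=73.5. 27·(0.2395 − sin(2π·0.2395)/(2π)) = 2.1775 → s = 2.1775
radial distance = base radius + s = 40 + 2.1775 = 42.1775

42.1775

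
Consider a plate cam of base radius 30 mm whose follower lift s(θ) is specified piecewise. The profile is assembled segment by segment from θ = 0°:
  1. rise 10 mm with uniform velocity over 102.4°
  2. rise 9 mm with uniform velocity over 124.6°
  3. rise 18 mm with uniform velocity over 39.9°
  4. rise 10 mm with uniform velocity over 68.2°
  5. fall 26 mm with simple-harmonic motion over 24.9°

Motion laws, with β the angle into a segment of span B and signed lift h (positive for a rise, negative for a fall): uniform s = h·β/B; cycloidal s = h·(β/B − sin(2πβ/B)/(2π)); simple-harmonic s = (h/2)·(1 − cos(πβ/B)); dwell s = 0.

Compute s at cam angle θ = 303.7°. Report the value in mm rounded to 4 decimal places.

seg 1 [0°–102.4°] uniform, h=10: full span → s += 10 → s = 10.0000
seg 2 [102.4°–227°] uniform, h=9: full span → s += 9 → s = 19.0000
seg 3 [227°–266.9°] uniform, h=18: full span → s += 18 → s = 37.0000
seg 4 [266.9°–335.1°] uniform, h=10: θ=303.7° here. β=36.8, B=68.2. 10·36.8/68.2 = 5.3959 → s = 42.3959

42.3959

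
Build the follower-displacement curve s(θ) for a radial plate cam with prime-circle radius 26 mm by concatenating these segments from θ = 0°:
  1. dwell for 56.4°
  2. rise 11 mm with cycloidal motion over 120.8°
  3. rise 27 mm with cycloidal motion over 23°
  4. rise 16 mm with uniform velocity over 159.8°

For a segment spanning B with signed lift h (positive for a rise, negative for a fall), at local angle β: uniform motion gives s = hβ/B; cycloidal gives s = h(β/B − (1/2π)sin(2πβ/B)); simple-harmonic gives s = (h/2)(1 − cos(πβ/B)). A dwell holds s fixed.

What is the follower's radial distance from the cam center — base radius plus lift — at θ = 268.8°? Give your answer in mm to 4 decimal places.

seg 1 [0°–56.4°] dwell: s stays 0.0000
seg 2 [56.4°–177.2°] cycloidal, h=11: full span → s += 11 → s = 11.0000
seg 3 [177.2°–200.2°] cycloidal, h=27: full span → s += 27 → s = 38.0000
seg 4 [200.2°–360°] uniform, h=16: θ=268.8° here. β=68.6, B=159.8. 16·68.6/159.8 = 6.8686 → s = 44.8686
radial distance = base radius + s = 26 + 44.8686 = 70.8686

70.8686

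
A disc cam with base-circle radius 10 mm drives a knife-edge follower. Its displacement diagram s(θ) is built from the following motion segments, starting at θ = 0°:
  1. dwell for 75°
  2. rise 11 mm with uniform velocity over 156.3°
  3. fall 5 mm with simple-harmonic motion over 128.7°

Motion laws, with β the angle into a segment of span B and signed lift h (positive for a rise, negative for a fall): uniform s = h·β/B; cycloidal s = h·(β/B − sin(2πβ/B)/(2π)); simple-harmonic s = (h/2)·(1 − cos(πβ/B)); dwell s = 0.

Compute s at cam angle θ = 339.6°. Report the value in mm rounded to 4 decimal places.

seg 1 [0°–75°] dwell: s stays 0.0000
seg 2 [75°–231.3°] uniform, h=11: full span → s += 11 → s = 11.0000
seg 3 [231.3°–360°] simple-harmonic, h=-5: θ=339.6° here. β=108.3, B=128.7. -5/2·(1 − cos(π·0.8415)) = -4.6964 → s = 6.3036

6.3036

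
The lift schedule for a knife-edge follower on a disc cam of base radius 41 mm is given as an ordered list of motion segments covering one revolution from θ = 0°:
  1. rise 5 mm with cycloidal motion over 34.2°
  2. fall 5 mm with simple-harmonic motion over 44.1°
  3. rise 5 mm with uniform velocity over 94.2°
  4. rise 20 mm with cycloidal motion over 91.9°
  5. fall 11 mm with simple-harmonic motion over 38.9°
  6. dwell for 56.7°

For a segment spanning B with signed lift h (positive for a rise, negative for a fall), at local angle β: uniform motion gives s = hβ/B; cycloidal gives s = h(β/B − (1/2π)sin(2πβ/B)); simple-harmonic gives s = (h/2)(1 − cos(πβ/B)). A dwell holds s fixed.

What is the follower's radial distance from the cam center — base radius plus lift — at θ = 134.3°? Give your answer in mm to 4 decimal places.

seg 1 [0°–34.2°] cycloidal, h=5: full span → s += 5 → s = 5.0000
seg 2 [34.2°–78.3°] simple-harmonic, h=-5: full span → s += -5 → s = 0.0000
seg 3 [78.3°–172.5°] uniform, h=5: θ=134.3° here. β=56, B=94.2. 5·56/94.2 = 2.9724 → s = 2.9724
radial distance = base radius + s = 41 + 2.9724 = 43.9724

43.9724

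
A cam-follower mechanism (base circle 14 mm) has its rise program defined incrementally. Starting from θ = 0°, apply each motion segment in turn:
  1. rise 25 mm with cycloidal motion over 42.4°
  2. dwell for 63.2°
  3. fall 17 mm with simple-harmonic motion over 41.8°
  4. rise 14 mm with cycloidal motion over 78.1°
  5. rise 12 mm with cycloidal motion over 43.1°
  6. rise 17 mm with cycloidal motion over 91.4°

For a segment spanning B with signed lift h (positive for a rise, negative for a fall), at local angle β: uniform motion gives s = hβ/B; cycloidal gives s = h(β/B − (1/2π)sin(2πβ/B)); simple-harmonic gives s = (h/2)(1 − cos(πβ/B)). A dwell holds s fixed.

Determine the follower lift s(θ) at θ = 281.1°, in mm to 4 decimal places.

seg 1 [0°–42.4°] cycloidal, h=25: full span → s += 25 → s = 25.0000
seg 2 [42.4°–105.6°] dwell: s stays 25.0000
seg 3 [105.6°–147.4°] simple-harmonic, h=-17: full span → s += -17 → s = 8.0000
seg 4 [147.4°–225.5°] cycloidal, h=14: full span → s += 14 → s = 22.0000
seg 5 [225.5°–268.6°] cycloidal, h=12: full span → s += 12 → s = 34.0000
seg 6 [268.6°–360°] cycloidal, h=17: θ=281.1° here. β=12.5, B=91.4. 17·(0.1368 − sin(2π·0.1368)/(2π)) = 0.2757 → s = 34.2757

34.2757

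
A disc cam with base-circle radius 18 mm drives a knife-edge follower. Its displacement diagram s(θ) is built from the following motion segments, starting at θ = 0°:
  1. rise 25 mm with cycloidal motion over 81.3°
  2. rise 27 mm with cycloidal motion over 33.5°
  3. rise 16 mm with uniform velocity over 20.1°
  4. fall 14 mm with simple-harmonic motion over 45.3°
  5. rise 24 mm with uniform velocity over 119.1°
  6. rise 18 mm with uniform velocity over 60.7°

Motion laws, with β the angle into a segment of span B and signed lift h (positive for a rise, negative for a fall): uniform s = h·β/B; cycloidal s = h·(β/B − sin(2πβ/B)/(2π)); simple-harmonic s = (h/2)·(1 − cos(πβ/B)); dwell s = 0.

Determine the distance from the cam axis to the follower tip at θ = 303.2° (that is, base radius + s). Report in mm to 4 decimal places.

seg 1 [0°–81.3°] cycloidal, h=25: full span → s += 25 → s = 25.0000
seg 2 [81.3°–114.8°] cycloidal, h=27: full span → s += 27 → s = 52.0000
seg 3 [114.8°–134.9°] uniform, h=16: full span → s += 16 → s = 68.0000
seg 4 [134.9°–180.2°] simple-harmonic, h=-14: full span → s += -14 → s = 54.0000
seg 5 [180.2°–299.3°] uniform, h=24: full span → s += 24 → s = 78.0000
seg 6 [299.3°–360°] uniform, h=18: θ=303.2° here. β=3.9, B=60.7. 18·3.9/60.7 = 1.1565 → s = 79.1565
radial distance = base radius + s = 18 + 79.1565 = 97.1565

97.1565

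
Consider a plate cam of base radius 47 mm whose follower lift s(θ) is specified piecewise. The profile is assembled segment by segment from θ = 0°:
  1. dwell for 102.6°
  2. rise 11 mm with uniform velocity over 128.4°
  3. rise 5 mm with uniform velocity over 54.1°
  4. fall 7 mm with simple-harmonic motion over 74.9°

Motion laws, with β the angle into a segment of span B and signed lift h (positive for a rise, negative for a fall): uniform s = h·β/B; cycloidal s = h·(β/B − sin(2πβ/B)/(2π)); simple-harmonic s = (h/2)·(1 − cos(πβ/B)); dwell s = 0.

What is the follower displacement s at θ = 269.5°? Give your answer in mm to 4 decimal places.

seg 1 [0°–102.6°] dwell: s stays 0.0000
seg 2 [102.6°–231°] uniform, h=11: full span → s += 11 → s = 11.0000
seg 3 [231°–285.1°] uniform, h=5: θ=269.5° here. β=38.5, B=54.1. 5·38.5/54.1 = 3.5582 → s = 14.5582

14.5582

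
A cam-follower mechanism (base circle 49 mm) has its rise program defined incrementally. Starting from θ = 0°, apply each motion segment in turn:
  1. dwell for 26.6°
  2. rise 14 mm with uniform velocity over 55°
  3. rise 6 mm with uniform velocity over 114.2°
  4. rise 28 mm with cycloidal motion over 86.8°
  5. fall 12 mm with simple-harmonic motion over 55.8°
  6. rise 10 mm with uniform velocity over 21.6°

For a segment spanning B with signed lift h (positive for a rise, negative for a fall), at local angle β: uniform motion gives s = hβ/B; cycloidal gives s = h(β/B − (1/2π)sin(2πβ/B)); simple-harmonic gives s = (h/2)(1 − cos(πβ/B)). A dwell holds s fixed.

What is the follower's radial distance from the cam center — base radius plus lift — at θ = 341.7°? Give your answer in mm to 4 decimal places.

seg 1 [0°–26.6°] dwell: s stays 0.0000
seg 2 [26.6°–81.6°] uniform, h=14: full span → s += 14 → s = 14.0000
seg 3 [81.6°–195.8°] uniform, h=6: full span → s += 6 → s = 20.0000
seg 4 [195.8°–282.6°] cycloidal, h=28: full span → s += 28 → s = 48.0000
seg 5 [282.6°–338.4°] simple-harmonic, h=-12: full span → s += -12 → s = 36.0000
seg 6 [338.4°–360°] uniform, h=10: θ=341.7° here. β=3.3, B=21.6. 10·3.3/21.6 = 1.5278 → s = 37.5278
radial distance = base radius + s = 49 + 37.5278 = 86.5278

86.5278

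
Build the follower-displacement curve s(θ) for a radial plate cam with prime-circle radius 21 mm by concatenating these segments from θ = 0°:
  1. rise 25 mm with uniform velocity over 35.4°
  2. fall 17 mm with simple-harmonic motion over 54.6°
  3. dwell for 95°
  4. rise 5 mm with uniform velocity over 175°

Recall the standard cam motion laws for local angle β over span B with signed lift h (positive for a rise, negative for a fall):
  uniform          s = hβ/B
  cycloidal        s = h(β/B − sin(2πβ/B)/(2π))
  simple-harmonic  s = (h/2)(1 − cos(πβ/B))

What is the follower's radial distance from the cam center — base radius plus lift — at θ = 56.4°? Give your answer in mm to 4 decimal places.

seg 1 [0°–35.4°] uniform, h=25: full span → s += 25 → s = 25.0000
seg 2 [35.4°–90°] simple-harmonic, h=-17: θ=56.4° here. β=21, B=54.6. -17/2·(1 − cos(π·0.3846)) = -5.4859 → s = 19.5141
radial distance = base radius + s = 21 + 19.5141 = 40.5141

40.5141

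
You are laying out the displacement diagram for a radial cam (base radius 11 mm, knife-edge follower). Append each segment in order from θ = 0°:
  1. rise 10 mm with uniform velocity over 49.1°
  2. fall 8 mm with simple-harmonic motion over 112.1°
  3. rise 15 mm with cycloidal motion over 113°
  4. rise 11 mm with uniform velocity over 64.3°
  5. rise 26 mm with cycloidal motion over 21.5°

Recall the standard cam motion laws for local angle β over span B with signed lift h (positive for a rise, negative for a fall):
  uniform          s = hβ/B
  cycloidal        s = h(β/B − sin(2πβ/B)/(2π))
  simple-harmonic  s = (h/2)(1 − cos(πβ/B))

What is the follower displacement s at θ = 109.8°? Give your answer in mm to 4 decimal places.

seg 1 [0°–49.1°] uniform, h=10: full span → s += 10 → s = 10.0000
seg 2 [49.1°–161.2°] simple-harmonic, h=-8: θ=109.8° here. β=60.7, B=112.1. -8/2·(1 − cos(π·0.5415)) = -4.5198 → s = 5.4802

5.4802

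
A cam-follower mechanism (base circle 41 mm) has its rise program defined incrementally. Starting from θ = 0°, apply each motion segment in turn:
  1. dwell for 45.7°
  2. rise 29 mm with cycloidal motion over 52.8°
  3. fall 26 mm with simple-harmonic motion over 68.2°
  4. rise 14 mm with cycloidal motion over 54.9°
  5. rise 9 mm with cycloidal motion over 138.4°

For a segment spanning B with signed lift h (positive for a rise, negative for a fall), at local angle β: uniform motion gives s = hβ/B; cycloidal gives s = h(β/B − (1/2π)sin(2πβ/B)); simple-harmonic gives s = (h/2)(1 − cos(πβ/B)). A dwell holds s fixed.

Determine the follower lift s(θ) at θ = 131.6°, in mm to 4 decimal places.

seg 1 [0°–45.7°] dwell: s stays 0.0000
seg 2 [45.7°–98.5°] cycloidal, h=29: full span → s += 29 → s = 29.0000
seg 3 [98.5°–166.7°] simple-harmonic, h=-26: θ=131.6° here. β=33.1, B=68.2. -26/2·(1 − cos(π·0.4853)) = -12.4014 → s = 16.5986

16.5986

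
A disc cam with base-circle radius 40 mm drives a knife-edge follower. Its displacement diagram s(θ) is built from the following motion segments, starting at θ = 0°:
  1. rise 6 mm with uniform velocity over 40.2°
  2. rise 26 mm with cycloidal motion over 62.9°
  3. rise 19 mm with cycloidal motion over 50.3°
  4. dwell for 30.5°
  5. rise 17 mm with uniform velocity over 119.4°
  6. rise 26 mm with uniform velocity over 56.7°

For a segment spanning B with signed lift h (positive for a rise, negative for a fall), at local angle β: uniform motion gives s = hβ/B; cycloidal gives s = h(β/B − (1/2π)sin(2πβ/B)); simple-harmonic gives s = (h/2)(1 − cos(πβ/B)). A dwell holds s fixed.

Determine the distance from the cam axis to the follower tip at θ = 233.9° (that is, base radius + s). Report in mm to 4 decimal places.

seg 1 [0°–40.2°] uniform, h=6: full span → s += 6 → s = 6.0000
seg 2 [40.2°–103.1°] cycloidal, h=26: full span → s += 26 → s = 32.0000
seg 3 [103.1°–153.4°] cycloidal, h=19: full span → s += 19 → s = 51.0000
seg 4 [153.4°–183.9°] dwell: s stays 51.0000
seg 5 [183.9°–303.3°] uniform, h=17: θ=233.9° here. β=50, B=119.4. 17·50/119.4 = 7.1189 → s = 58.1189
radial distance = base radius + s = 40 + 58.1189 = 98.1189

98.1189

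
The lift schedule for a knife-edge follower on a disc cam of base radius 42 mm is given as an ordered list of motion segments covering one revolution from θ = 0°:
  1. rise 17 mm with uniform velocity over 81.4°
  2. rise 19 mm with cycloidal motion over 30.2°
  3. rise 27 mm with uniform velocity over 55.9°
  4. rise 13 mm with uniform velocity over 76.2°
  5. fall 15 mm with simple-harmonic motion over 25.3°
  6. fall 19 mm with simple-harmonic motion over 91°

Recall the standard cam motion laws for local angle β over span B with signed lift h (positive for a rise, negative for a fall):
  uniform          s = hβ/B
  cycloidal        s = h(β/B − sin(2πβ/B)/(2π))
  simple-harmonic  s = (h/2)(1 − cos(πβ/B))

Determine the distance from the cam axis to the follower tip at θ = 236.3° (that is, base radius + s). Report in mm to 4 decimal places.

seg 1 [0°–81.4°] uniform, h=17: full span → s += 17 → s = 17.0000
seg 2 [81.4°–111.6°] cycloidal, h=19: full span → s += 19 → s = 36.0000
seg 3 [111.6°–167.5°] uniform, h=27: full span → s += 27 → s = 63.0000
seg 4 [167.5°–243.7°] uniform, h=13: θ=236.3° here. β=68.8, B=76.2. 13·68.8/76.2 = 11.7375 → s = 74.7375
radial distance = base radius + s = 42 + 74.7375 = 116.7375

116.7375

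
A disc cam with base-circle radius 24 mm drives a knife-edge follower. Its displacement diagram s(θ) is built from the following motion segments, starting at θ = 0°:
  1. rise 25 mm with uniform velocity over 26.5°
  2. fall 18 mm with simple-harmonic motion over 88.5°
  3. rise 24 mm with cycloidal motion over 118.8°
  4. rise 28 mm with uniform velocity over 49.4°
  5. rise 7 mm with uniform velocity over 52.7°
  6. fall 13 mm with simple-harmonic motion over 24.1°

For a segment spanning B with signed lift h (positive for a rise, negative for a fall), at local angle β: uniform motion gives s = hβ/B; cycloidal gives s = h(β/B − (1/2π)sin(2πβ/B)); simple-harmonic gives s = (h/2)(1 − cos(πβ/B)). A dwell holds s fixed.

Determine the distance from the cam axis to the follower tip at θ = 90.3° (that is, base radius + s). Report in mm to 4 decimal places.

seg 1 [0°–26.5°] uniform, h=25: full span → s += 25 → s = 25.0000
seg 2 [26.5°–115°] simple-harmonic, h=-18: θ=90.3° here. β=63.8, B=88.5. -18/2·(1 − cos(π·0.7209)) = -14.7565 → s = 10.2435
radial distance = base radius + s = 24 + 10.2435 = 34.2435

34.2435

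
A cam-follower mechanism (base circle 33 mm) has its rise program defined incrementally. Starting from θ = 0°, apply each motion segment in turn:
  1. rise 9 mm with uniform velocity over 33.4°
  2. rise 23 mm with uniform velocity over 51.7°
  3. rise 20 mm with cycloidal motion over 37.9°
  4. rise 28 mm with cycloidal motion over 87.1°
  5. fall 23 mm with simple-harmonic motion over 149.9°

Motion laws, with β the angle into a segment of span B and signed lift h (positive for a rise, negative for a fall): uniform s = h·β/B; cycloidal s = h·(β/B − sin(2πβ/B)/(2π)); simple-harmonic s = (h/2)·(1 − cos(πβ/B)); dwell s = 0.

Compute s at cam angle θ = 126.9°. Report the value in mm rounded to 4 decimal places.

seg 1 [0°–33.4°] uniform, h=9: full span → s += 9 → s = 9.0000
seg 2 [33.4°–85.1°] uniform, h=23: full span → s += 23 → s = 32.0000
seg 3 [85.1°–123°] cycloidal, h=20: full span → s += 20 → s = 52.0000
seg 4 [123°–210.1°] cycloidal, h=28: θ=126.9° here. β=3.9, B=87.1. 28·(0.0448 − sin(2π·0.0448)/(2π)) = 0.0165 → s = 52.0165

52.0165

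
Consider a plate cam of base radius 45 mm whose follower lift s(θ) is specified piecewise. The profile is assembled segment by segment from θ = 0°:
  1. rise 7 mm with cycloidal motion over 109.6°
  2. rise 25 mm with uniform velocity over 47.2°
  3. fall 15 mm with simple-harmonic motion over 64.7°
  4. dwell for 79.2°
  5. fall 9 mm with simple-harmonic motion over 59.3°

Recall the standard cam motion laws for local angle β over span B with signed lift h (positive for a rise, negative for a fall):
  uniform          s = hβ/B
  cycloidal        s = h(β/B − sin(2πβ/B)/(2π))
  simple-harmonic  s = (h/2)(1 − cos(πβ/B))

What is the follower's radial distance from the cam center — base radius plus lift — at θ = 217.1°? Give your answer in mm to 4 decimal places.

seg 1 [0°–109.6°] cycloidal, h=7: full span → s += 7 → s = 7.0000
seg 2 [109.6°–156.8°] uniform, h=25: full span → s += 25 → s = 32.0000
seg 3 [156.8°–221.5°] simple-harmonic, h=-15: θ=217.1° here. β=60.3, B=64.7. -15/2·(1 − cos(π·0.9320)) = -14.8295 → s = 17.1705
radial distance = base radius + s = 45 + 17.1705 = 62.1705

62.1705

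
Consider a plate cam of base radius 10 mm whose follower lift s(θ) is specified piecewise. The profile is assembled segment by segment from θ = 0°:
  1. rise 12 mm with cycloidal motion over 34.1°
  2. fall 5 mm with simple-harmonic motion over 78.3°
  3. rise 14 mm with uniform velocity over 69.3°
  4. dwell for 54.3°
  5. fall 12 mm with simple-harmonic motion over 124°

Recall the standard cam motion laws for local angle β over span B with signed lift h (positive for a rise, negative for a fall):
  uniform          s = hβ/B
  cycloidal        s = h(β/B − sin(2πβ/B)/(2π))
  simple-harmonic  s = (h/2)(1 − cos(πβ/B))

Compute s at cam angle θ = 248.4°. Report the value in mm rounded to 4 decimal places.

seg 1 [0°–34.1°] cycloidal, h=12: full span → s += 12 → s = 12.0000
seg 2 [34.1°–112.4°] simple-harmonic, h=-5: full span → s += -5 → s = 7.0000
seg 3 [112.4°–181.7°] uniform, h=14: full span → s += 14 → s = 21.0000
seg 4 [181.7°–236°] dwell: s stays 21.0000
seg 5 [236°–360°] simple-harmonic, h=-12: θ=248.4° here. β=12.4, B=124. -12/2·(1 − cos(π·0.1000)) = -0.2937 → s = 20.7063

20.7063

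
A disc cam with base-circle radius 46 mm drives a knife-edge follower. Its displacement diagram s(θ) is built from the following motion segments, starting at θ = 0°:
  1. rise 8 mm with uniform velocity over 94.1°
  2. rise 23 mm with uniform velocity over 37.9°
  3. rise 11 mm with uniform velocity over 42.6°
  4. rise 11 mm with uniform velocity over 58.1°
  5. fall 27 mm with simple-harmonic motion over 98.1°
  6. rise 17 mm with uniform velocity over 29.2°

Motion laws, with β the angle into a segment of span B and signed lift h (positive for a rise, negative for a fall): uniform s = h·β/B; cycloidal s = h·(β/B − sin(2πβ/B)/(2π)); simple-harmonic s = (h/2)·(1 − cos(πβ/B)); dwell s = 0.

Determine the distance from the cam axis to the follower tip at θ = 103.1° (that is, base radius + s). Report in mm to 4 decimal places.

seg 1 [0°–94.1°] uniform, h=8: full span → s += 8 → s = 8.0000
seg 2 [94.1°–132°] uniform, h=23: θ=103.1° here. β=9, B=37.9. 23·9/37.9 = 5.4617 → s = 13.4617
radial distance = base radius + s = 46 + 13.4617 = 59.4617

59.4617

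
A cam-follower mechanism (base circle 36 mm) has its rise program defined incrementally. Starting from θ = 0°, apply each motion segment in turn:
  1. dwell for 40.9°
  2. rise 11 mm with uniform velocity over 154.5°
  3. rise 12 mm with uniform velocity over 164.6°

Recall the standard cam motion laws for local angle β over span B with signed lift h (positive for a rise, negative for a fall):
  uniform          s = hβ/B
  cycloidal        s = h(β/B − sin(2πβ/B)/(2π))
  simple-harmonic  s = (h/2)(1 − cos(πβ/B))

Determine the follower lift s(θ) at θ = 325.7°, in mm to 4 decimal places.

seg 1 [0°–40.9°] dwell: s stays 0.0000
seg 2 [40.9°–195.4°] uniform, h=11: full span → s += 11 → s = 11.0000
seg 3 [195.4°–360°] uniform, h=12: θ=325.7° here. β=130.3, B=164.6. 12·130.3/164.6 = 9.4994 → s = 20.4994

20.4994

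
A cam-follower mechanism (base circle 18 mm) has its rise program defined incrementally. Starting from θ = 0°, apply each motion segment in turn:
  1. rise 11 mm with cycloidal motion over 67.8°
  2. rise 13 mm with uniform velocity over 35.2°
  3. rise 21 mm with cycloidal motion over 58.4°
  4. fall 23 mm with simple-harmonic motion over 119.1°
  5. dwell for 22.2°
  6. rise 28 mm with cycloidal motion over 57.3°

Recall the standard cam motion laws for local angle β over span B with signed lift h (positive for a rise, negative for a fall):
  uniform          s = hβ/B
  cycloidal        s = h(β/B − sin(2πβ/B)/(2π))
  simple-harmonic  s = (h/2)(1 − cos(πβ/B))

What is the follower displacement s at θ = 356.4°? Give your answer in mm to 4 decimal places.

seg 1 [0°–67.8°] cycloidal, h=11: full span → s += 11 → s = 11.0000
seg 2 [67.8°–103°] uniform, h=13: full span → s += 13 → s = 24.0000
seg 3 [103°–161.4°] cycloidal, h=21: full span → s += 21 → s = 45.0000
seg 4 [161.4°–280.5°] simple-harmonic, h=-23: full span → s += -23 → s = 22.0000
seg 5 [280.5°–302.7°] dwell: s stays 22.0000
seg 6 [302.7°–360°] cycloidal, h=28: θ=356.4° here. β=53.7, B=57.3. 28·(0.9372 − sin(2π·0.9372)/(2π)) = 27.9547 → s = 49.9547

49.9547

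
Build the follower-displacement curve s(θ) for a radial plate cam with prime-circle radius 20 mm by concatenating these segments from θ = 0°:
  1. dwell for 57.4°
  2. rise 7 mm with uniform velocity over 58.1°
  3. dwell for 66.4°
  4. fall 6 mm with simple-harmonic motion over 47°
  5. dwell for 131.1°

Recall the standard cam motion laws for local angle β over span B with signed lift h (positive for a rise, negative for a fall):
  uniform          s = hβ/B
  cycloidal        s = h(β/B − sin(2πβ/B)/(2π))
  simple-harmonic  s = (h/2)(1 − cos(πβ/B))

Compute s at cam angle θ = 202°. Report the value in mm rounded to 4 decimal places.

seg 1 [0°–57.4°] dwell: s stays 0.0000
seg 2 [57.4°–115.5°] uniform, h=7: full span → s += 7 → s = 7.0000
seg 3 [115.5°–181.9°] dwell: s stays 7.0000
seg 4 [181.9°–228.9°] simple-harmonic, h=-6: θ=202° here. β=20.1, B=47. -6/2·(1 − cos(π·0.4277)) = -2.3241 → s = 4.6759

4.6759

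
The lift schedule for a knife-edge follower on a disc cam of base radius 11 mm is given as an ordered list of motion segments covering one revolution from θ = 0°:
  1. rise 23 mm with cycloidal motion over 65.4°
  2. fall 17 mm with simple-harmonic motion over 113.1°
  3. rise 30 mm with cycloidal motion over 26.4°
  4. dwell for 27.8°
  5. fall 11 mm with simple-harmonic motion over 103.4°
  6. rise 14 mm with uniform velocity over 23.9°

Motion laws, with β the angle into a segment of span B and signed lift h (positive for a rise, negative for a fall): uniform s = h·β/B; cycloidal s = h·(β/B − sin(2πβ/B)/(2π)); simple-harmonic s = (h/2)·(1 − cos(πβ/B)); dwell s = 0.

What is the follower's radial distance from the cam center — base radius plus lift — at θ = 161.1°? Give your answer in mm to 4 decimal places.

seg 1 [0°–65.4°] cycloidal, h=23: full span → s += 23 → s = 23.0000
seg 2 [65.4°–178.5°] simple-harmonic, h=-17: θ=161.1° here. β=95.7, B=113.1. -17/2·(1 − cos(π·0.8462)) = -16.0264 → s = 6.9736
radial distance = base radius + s = 11 + 6.9736 = 17.9736

17.9736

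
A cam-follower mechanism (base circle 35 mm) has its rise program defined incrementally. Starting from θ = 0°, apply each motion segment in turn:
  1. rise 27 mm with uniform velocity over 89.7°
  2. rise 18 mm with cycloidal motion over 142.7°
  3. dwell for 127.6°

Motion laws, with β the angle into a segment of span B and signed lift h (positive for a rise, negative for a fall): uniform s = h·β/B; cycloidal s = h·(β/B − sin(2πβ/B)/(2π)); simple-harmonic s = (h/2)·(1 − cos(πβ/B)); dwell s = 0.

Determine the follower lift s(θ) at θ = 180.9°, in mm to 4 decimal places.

seg 1 [0°–89.7°] uniform, h=27: full span → s += 27 → s = 27.0000
seg 2 [89.7°–232.4°] cycloidal, h=18: θ=180.9° here. β=91.2, B=142.7. 18·(0.6391 − sin(2π·0.6391)/(2π)) = 13.7009 → s = 40.7009

40.7009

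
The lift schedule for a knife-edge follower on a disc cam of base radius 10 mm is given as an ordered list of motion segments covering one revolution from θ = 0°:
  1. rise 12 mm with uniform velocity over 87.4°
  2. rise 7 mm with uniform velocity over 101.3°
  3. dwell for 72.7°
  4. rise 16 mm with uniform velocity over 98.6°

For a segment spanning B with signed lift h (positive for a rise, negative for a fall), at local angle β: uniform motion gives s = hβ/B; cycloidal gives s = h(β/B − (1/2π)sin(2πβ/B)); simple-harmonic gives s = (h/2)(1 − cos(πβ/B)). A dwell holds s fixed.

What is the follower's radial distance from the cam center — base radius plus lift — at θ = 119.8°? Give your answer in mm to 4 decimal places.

seg 1 [0°–87.4°] uniform, h=12: full span → s += 12 → s = 12.0000
seg 2 [87.4°–188.7°] uniform, h=7: θ=119.8° here. β=32.4, B=101.3. 7·32.4/101.3 = 2.2389 → s = 14.2389
radial distance = base radius + s = 10 + 14.2389 = 24.2389

24.2389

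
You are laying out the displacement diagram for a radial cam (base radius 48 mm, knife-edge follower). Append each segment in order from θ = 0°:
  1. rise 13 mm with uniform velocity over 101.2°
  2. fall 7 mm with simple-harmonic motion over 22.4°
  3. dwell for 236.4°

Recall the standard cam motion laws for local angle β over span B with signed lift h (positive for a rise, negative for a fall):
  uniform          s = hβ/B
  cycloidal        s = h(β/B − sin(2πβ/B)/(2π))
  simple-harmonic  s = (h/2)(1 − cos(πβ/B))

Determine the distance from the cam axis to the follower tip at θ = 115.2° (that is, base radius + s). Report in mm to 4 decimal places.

seg 1 [0°–101.2°] uniform, h=13: full span → s += 13 → s = 13.0000
seg 2 [101.2°–123.6°] simple-harmonic, h=-7: θ=115.2° here. β=14, B=22.4. -7/2·(1 − cos(π·0.6250)) = -4.8394 → s = 8.1606
radial distance = base radius + s = 48 + 8.1606 = 56.1606

56.1606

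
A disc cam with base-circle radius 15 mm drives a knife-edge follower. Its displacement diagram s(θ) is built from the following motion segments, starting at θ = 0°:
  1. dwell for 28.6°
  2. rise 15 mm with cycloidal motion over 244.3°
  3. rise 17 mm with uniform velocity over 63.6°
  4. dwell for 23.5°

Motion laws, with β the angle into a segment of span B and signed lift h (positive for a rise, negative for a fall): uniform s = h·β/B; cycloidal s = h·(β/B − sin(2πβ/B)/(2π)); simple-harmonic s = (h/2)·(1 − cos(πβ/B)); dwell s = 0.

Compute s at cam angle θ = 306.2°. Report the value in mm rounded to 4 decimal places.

seg 1 [0°–28.6°] dwell: s stays 0.0000
seg 2 [28.6°–272.9°] cycloidal, h=15: full span → s += 15 → s = 15.0000
seg 3 [272.9°–336.5°] uniform, h=17: θ=306.2° here. β=33.3, B=63.6. 17·33.3/63.6 = 8.9009 → s = 23.9009

23.9009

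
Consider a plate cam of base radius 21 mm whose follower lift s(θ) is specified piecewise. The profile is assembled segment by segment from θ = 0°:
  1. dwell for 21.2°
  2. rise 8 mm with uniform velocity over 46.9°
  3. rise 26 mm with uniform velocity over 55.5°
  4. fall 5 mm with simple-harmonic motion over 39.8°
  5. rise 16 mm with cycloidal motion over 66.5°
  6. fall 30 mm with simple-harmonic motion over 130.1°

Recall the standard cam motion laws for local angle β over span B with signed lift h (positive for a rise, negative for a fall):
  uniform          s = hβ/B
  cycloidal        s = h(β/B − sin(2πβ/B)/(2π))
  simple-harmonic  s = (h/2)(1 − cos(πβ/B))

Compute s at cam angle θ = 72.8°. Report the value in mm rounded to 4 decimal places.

seg 1 [0°–21.2°] dwell: s stays 0.0000
seg 2 [21.2°–68.1°] uniform, h=8: full span → s += 8 → s = 8.0000
seg 3 [68.1°–123.6°] uniform, h=26: θ=72.8° here. β=4.7, B=55.5. 26·4.7/55.5 = 2.2018 → s = 10.2018

10.2018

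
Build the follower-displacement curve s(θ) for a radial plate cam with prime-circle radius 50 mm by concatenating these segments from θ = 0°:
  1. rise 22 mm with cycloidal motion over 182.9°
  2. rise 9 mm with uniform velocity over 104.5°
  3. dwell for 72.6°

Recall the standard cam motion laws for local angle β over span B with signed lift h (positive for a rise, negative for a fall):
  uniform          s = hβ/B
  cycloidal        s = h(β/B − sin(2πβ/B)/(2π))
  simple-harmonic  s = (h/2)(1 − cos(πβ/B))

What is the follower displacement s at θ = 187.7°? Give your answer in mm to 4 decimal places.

seg 1 [0°–182.9°] cycloidal, h=22: full span → s += 22 → s = 22.0000
seg 2 [182.9°–287.4°] uniform, h=9: θ=187.7° here. β=4.8, B=104.5. 9·4.8/104.5 = 0.4134 → s = 22.4134

22.4134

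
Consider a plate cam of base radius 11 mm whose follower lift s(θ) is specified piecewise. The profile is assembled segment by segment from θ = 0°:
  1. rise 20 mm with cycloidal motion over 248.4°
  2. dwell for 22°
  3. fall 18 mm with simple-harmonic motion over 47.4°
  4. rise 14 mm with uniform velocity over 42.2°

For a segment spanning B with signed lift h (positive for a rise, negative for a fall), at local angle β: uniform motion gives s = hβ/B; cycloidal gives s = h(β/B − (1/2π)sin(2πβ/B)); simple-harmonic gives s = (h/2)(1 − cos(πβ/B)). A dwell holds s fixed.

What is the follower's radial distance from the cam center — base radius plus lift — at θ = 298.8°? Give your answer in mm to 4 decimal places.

seg 1 [0°–248.4°] cycloidal, h=20: full span → s += 20 → s = 20.0000
seg 2 [248.4°–270.4°] dwell: s stays 20.0000
seg 3 [270.4°–317.8°] simple-harmonic, h=-18: θ=298.8° here. β=28.4, B=47.4. -18/2·(1 − cos(π·0.5992)) = -11.7585 → s = 8.2415
radial distance = base radius + s = 11 + 8.2415 = 19.2415

19.2415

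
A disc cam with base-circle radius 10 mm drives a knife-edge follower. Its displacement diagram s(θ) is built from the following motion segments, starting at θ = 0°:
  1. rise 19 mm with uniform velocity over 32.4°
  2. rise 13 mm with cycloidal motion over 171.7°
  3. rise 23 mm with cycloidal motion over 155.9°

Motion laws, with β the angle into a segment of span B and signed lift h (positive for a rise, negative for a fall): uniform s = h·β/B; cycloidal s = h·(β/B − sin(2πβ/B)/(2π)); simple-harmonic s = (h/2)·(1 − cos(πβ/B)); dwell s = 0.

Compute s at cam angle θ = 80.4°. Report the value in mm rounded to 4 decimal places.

seg 1 [0°–32.4°] uniform, h=19: full span → s += 19 → s = 19.0000
seg 2 [32.4°–204.1°] cycloidal, h=13: θ=80.4° here. β=48, B=171.7. 13·(0.2796 − sin(2π·0.2796)/(2π)) = 1.6008 → s = 20.6008

20.6008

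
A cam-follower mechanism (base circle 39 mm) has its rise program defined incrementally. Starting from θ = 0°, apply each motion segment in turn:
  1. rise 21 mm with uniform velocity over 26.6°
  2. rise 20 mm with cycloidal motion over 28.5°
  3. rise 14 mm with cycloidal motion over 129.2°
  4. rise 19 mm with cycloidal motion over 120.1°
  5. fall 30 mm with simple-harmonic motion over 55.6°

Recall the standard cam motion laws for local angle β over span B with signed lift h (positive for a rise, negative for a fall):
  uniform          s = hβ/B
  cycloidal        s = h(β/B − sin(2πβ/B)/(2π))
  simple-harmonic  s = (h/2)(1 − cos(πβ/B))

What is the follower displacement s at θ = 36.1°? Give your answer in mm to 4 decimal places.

seg 1 [0°–26.6°] uniform, h=21: full span → s += 21 → s = 21.0000
seg 2 [26.6°–55.1°] cycloidal, h=20: θ=36.1° here. β=9.5, B=28.5. 20·(0.3333 − sin(2π·0.3333)/(2π)) = 3.9100 → s = 24.9100

24.9100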